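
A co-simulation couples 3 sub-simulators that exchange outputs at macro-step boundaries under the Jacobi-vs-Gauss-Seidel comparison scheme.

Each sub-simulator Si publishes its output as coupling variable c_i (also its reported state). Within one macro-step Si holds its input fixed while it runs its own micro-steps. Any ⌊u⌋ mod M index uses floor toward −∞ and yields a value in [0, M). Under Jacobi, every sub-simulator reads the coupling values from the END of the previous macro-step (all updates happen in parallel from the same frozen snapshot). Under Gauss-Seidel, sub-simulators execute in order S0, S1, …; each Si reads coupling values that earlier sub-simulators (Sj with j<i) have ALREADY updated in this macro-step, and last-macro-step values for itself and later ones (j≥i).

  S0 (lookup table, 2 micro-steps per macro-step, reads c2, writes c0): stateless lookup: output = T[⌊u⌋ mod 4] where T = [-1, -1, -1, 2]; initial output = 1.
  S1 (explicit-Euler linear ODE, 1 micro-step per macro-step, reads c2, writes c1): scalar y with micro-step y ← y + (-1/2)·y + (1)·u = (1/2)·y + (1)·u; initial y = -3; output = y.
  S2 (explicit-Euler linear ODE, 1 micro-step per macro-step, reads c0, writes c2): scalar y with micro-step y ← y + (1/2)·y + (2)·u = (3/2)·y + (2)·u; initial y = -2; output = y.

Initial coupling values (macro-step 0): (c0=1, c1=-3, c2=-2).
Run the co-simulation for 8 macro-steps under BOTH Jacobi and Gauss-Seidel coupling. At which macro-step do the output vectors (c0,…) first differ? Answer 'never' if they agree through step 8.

first divergence at macro-step: 1

[Jacobi] macro 1: S0 reads c2=-2 → after 2×micro: -1; S1 reads c2=-2 → after 1×micro: -7/2; S2 reads c0=1 → after 1×micro: -1 ⇒ (c0=-1, c1=-7/2, c2=-1)
[Jacobi] macro 2: S0 reads c2=-1 → after 2×micro: 2; S1 reads c2=-1 → after 1×micro: -11/4; S2 reads c0=-1 → after 1×micro: -7/2 ⇒ (c0=2, c1=-11/4, c2=-7/2)
[Jacobi] macro 3: S0 reads c2=-7/2 → after 2×micro: -1; S1 reads c2=-7/2 → after 1×micro: -39/8; S2 reads c0=2 → after 1×micro: -5/4 ⇒ (c0=-1, c1=-39/8, c2=-5/4)
[Jacobi] macro 4: S0 reads c2=-5/4 → after 2×micro: -1; S1 reads c2=-5/4 → after 1×micro: -59/16; S2 reads c0=-1 → after 1×micro: -31/8 ⇒ (c0=-1, c1=-59/16, c2=-31/8)
[Jacobi] macro 5: S0 reads c2=-31/8 → after 2×micro: -1; S1 reads c2=-31/8 → after 1×micro: -183/32; S2 reads c0=-1 → after 1×micro: -125/16 ⇒ (c0=-1, c1=-183/32, c2=-125/16)
[Jacobi] macro 6: S0 reads c2=-125/16 → after 2×micro: -1; S1 reads c2=-125/16 → after 1×micro: -683/64; S2 reads c0=-1 → after 1×micro: -439/32 ⇒ (c0=-1, c1=-683/64, c2=-439/32)
[Jacobi] macro 7: S0 reads c2=-439/32 → after 2×micro: -1; S1 reads c2=-439/32 → after 1×micro: -2439/128; S2 reads c0=-1 → after 1×micro: -1445/64 ⇒ (c0=-1, c1=-2439/128, c2=-1445/64)
[Jacobi] macro 8: S0 reads c2=-1445/64 → after 2×micro: -1; S1 reads c2=-1445/64 → after 1×micro: -8219/256; S2 reads c0=-1 → after 1×micro: -4591/128 ⇒ (c0=-1, c1=-8219/256, c2=-4591/128)
[Gauss-Seidel] macro 1: S0 reads c2=-2 → after 2×micro: -1; S1 reads c2=-2 → after 1×micro: -7/2; S2 reads c0=-1 → after 1×micro: -5 ⇒ (c0=-1, c1=-7/2, c2=-5)
[Gauss-Seidel] macro 2: S0 reads c2=-5 → after 2×micro: 2; S1 reads c2=-5 → after 1×micro: -27/4; S2 reads c0=2 → after 1×micro: -7/2 ⇒ (c0=2, c1=-27/4, c2=-7/2)
[Gauss-Seidel] macro 3: S0 reads c2=-7/2 → after 2×micro: -1; S1 reads c2=-7/2 → after 1×micro: -55/8; S2 reads c0=-1 → after 1×micro: -29/4 ⇒ (c0=-1, c1=-55/8, c2=-29/4)
[Gauss-Seidel] macro 4: S0 reads c2=-29/4 → after 2×micro: -1; S1 reads c2=-29/4 → after 1×micro: -171/16; S2 reads c0=-1 → after 1×micro: -103/8 ⇒ (c0=-1, c1=-171/16, c2=-103/8)
[Gauss-Seidel] macro 5: S0 reads c2=-103/8 → after 2×micro: 2; S1 reads c2=-103/8 → after 1×micro: -583/32; S2 reads c0=2 → after 1×micro: -245/16 ⇒ (c0=2, c1=-583/32, c2=-245/16)
[Gauss-Seidel] macro 6: S0 reads c2=-245/16 → after 2×micro: -1; S1 reads c2=-245/16 → after 1×micro: -1563/64; S2 reads c0=-1 → after 1×micro: -799/32 ⇒ (c0=-1, c1=-1563/64, c2=-799/32)
[Gauss-Seidel] macro 7: S0 reads c2=-799/32 → after 2×micro: 2; S1 reads c2=-799/32 → after 1×micro: -4759/128; S2 reads c0=2 → after 1×micro: -2141/64 ⇒ (c0=2, c1=-4759/128, c2=-2141/64)
[Gauss-Seidel] macro 8: S0 reads c2=-2141/64 → after 2×micro: -1; S1 reads c2=-2141/64 → after 1×micro: -13323/256; S2 reads c0=-1 → after 1×micro: -6679/128 ⇒ (c0=-1, c1=-13323/256, c2=-6679/128)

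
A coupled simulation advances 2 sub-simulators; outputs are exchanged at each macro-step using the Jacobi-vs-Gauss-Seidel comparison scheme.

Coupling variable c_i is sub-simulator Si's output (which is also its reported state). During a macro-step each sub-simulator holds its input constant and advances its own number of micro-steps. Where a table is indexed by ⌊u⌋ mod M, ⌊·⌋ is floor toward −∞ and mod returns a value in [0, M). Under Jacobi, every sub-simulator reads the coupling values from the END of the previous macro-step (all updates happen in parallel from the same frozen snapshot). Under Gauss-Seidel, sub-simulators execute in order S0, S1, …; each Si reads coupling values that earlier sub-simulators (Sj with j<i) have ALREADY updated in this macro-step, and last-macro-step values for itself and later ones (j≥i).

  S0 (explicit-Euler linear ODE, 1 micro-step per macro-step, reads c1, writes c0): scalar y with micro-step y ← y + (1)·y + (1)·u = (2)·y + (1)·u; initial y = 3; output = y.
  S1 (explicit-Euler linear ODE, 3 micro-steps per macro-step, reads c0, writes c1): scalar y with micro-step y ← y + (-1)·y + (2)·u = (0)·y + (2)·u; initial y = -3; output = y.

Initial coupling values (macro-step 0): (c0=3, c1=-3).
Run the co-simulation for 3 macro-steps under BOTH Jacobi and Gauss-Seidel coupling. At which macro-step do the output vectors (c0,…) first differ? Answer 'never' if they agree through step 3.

[Jacobi] macro 1: S0 reads c1=-3 → after 1×micro: 3; S1 reads c0=3 → after 3×micro: 6 ⇒ (c0=3, c1=6)
[Jacobi] macro 2: S0 reads c1=6 → after 1×micro: 12; S1 reads c0=3 → after 3×micro: 6 ⇒ (c0=12, c1=6)
[Jacobi] macro 3: S0 reads c1=6 → after 1×micro: 30; S1 reads c0=12 → after 3×micro: 24 ⇒ (c0=30, c1=24)
[Gauss-Seidel] macro 1: S0 reads c1=-3 → after 1×micro: 3; S1 reads c0=3 → after 3×micro: 6 ⇒ (c0=3, c1=6)
[Gauss-Seidel] macro 2: S0 reads c1=6 → after 1×micro: 12; S1 reads c0=12 → after 3×micro: 24 ⇒ (c0=12, c1=24)
[Gauss-Seidel] macro 3: S0 reads c1=24 → after 1×micro: 48; S1 reads c0=48 → after 3×micro: 96 ⇒ (c0=48, c1=96)

first divergence at macro-step: 2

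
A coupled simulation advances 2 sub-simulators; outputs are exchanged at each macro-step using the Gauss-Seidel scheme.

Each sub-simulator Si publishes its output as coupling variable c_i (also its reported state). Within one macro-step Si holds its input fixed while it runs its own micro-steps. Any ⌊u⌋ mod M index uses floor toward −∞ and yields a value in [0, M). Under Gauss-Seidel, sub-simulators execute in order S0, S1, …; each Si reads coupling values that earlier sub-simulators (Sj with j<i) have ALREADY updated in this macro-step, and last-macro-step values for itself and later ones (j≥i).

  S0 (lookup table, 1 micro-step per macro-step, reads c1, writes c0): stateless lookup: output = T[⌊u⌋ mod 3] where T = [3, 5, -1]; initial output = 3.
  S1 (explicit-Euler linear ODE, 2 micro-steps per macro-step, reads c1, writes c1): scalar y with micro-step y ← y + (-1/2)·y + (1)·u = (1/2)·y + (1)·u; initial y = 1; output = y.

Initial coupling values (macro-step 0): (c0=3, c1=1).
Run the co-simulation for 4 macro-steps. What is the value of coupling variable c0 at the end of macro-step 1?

c0 at macro-step 1 = 5

macro 1: S0 reads c1=1 → after 1×micro: 5; S1 reads c1=1 → after 2×micro: 7/4 ⇒ (c0=5, c1=7/4)
macro 2: S0 reads c1=7/4 → after 1×micro: 5; S1 reads c1=7/4 → after 2×micro: 49/16 ⇒ (c0=5, c1=49/16)
macro 3: S0 reads c1=49/16 → after 1×micro: 3; S1 reads c1=49/16 → after 2×micro: 343/64 ⇒ (c0=3, c1=343/64)
macro 4: S0 reads c1=343/64 → after 1×micro: -1; S1 reads c1=343/64 → after 2×micro: 2401/256 ⇒ (c0=-1, c1=2401/256)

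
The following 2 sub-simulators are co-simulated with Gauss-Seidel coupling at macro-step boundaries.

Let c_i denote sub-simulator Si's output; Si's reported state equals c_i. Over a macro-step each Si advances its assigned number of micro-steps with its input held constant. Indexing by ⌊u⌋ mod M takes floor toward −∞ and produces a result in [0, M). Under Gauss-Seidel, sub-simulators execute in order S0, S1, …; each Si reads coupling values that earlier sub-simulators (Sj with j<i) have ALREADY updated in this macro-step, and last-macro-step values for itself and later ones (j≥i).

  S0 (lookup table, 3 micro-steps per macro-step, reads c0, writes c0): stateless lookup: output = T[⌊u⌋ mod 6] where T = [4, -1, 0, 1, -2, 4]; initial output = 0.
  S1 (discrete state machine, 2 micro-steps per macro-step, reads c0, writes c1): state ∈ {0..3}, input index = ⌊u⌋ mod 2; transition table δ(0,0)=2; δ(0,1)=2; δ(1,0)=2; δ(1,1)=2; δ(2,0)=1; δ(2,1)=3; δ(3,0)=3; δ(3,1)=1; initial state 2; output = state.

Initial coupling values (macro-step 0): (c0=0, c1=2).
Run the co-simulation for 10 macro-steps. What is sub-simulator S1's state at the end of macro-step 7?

macro 1: S0 reads c0=0 → after 3×micro: 4; S1 reads c0=4 → after 2×micro: 2 ⇒ (c0=4, c1=2)
macro 2: S0 reads c0=4 → after 3×micro: -2; S1 reads c0=-2 → after 2×micro: 2 ⇒ (c0=-2, c1=2)
macro 3: S0 reads c0=-2 → after 3×micro: -2; S1 reads c0=-2 → after 2×micro: 2 ⇒ (c0=-2, c1=2)
macro 4: S0 reads c0=-2 → after 3×micro: -2; S1 reads c0=-2 → after 2×micro: 2 ⇒ (c0=-2, c1=2)
macro 5: S0 reads c0=-2 → after 3×micro: -2; S1 reads c0=-2 → after 2×micro: 2 ⇒ (c0=-2, c1=2)
macro 6: S0 reads c0=-2 → after 3×micro: -2; S1 reads c0=-2 → after 2×micro: 2 ⇒ (c0=-2, c1=2)
macro 7: S0 reads c0=-2 → after 3×micro: -2; S1 reads c0=-2 → after 2×micro: 2 ⇒ (c0=-2, c1=2)
macro 8: S0 reads c0=-2 → after 3×micro: -2; S1 reads c0=-2 → after 2×micro: 2 ⇒ (c0=-2, c1=2)
macro 9: S0 reads c0=-2 → after 3×micro: -2; S1 reads c0=-2 → after 2×micro: 2 ⇒ (c0=-2, c1=2)
macro 10: S0 reads c0=-2 → after 3×micro: -2; S1 reads c0=-2 → after 2×micro: 2 ⇒ (c0=-2, c1=2)

S1 state at macro-step 7 = 2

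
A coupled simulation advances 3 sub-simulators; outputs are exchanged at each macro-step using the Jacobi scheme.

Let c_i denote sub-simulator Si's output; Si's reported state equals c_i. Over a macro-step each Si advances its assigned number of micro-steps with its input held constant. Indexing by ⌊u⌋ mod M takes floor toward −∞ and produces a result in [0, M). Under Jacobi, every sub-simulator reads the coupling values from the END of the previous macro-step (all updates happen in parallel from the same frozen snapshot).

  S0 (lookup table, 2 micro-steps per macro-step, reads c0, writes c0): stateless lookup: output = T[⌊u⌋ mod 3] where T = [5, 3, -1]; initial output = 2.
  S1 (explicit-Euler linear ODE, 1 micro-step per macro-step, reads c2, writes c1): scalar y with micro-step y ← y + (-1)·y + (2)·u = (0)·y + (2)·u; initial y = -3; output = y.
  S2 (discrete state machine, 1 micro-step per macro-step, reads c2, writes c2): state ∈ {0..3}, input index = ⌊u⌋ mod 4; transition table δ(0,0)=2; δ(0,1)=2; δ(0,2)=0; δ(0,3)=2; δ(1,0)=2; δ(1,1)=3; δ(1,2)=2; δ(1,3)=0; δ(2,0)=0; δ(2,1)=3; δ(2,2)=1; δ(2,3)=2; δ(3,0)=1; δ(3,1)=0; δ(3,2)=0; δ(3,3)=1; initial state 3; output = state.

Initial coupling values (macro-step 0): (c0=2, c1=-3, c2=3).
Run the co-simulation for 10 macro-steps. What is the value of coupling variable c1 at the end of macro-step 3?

c1 at macro-step 3 = 6

macro 1: S0 reads c0=2 → after 2×micro: -1; S1 reads c2=3 → after 1×micro: 6; S2 reads c2=3 → after 1×micro: 1 ⇒ (c0=-1, c1=6, c2=1)
macro 2: S0 reads c0=-1 → after 2×micro: -1; S1 reads c2=1 → after 1×micro: 2; S2 reads c2=1 → after 1×micro: 3 ⇒ (c0=-1, c1=2, c2=3)
macro 3: S0 reads c0=-1 → after 2×micro: -1; S1 reads c2=3 → after 1×micro: 6; S2 reads c2=3 → after 1×micro: 1 ⇒ (c0=-1, c1=6, c2=1)
macro 4: S0 reads c0=-1 → after 2×micro: -1; S1 reads c2=1 → after 1×micro: 2; S2 reads c2=1 → after 1×micro: 3 ⇒ (c0=-1, c1=2, c2=3)
macro 5: S0 reads c0=-1 → after 2×micro: -1; S1 reads c2=3 → after 1×micro: 6; S2 reads c2=3 → after 1×micro: 1 ⇒ (c0=-1, c1=6, c2=1)
macro 6: S0 reads c0=-1 → after 2×micro: -1; S1 reads c2=1 → after 1×micro: 2; S2 reads c2=1 → after 1×micro: 3 ⇒ (c0=-1, c1=2, c2=3)
macro 7: S0 reads c0=-1 → after 2×micro: -1; S1 reads c2=3 → after 1×micro: 6; S2 reads c2=3 → after 1×micro: 1 ⇒ (c0=-1, c1=6, c2=1)
macro 8: S0 reads c0=-1 → after 2×micro: -1; S1 reads c2=1 → after 1×micro: 2; S2 reads c2=1 → after 1×micro: 3 ⇒ (c0=-1, c1=2, c2=3)
macro 9: S0 reads c0=-1 → after 2×micro: -1; S1 reads c2=3 → after 1×micro: 6; S2 reads c2=3 → after 1×micro: 1 ⇒ (c0=-1, c1=6, c2=1)
macro 10: S0 reads c0=-1 → after 2×micro: -1; S1 reads c2=1 → after 1×micro: 2; S2 reads c2=1 → after 1×micro: 3 ⇒ (c0=-1, c1=2, c2=3)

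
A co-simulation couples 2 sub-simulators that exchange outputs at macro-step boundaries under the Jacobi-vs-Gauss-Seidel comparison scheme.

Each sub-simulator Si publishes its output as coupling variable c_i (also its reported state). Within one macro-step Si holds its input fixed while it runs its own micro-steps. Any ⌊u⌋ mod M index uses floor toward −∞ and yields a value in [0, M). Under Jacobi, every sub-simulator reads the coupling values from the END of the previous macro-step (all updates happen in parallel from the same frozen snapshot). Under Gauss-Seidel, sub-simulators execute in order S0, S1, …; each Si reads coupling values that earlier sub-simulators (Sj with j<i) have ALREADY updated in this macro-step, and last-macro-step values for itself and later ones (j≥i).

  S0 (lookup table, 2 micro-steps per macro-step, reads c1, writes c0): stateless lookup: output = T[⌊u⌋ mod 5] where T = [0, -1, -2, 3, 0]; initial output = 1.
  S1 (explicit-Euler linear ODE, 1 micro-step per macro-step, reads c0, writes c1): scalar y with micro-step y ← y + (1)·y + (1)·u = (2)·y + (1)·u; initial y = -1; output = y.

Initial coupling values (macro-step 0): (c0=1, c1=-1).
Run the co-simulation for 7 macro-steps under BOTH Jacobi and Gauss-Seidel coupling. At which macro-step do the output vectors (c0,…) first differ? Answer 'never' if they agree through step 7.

[Jacobi] macro 1: S0 reads c1=-1 → after 2×micro: 0; S1 reads c0=1 → after 1×micro: -1 ⇒ (c0=0, c1=-1)
[Jacobi] macro 2: S0 reads c1=-1 → after 2×micro: 0; S1 reads c0=0 → after 1×micro: -2 ⇒ (c0=0, c1=-2)
[Jacobi] macro 3: S0 reads c1=-2 → after 2×micro: 3; S1 reads c0=0 → after 1×micro: -4 ⇒ (c0=3, c1=-4)
[Jacobi] macro 4: S0 reads c1=-4 → after 2×micro: -1; S1 reads c0=3 → after 1×micro: -5 ⇒ (c0=-1, c1=-5)
[Jacobi] macro 5: S0 reads c1=-5 → after 2×micro: 0; S1 reads c0=-1 → after 1×micro: -11 ⇒ (c0=0, c1=-11)
[Jacobi] macro 6: S0 reads c1=-11 → after 2×micro: 0; S1 reads c0=0 → after 1×micro: -22 ⇒ (c0=0, c1=-22)
[Jacobi] macro 7: S0 reads c1=-22 → after 2×micro: 3; S1 reads c0=0 → after 1×micro: -44 ⇒ (c0=3, c1=-44)
[Gauss-Seidel] macro 1: S0 reads c1=-1 → after 2×micro: 0; S1 reads c0=0 → after 1×micro: -2 ⇒ (c0=0, c1=-2)
[Gauss-Seidel] macro 2: S0 reads c1=-2 → after 2×micro: 3; S1 reads c0=3 → after 1×micro: -1 ⇒ (c0=3, c1=-1)
[Gauss-Seidel] macro 3: S0 reads c1=-1 → after 2×micro: 0; S1 reads c0=0 → after 1×micro: -2 ⇒ (c0=0, c1=-2)
[Gauss-Seidel] macro 4: S0 reads c1=-2 → after 2×micro: 3; S1 reads c0=3 → after 1×micro: -1 ⇒ (c0=3, c1=-1)
[Gauss-Seidel] macro 5: S0 reads c1=-1 → after 2×micro: 0; S1 reads c0=0 → after 1×micro: -2 ⇒ (c0=0, c1=-2)
[Gauss-Seidel] macro 6: S0 reads c1=-2 → after 2×micro: 3; S1 reads c0=3 → after 1×micro: -1 ⇒ (c0=3, c1=-1)
[Gauss-Seidel] macro 7: S0 reads c1=-1 → after 2×micro: 0; S1 reads c0=0 → after 1×micro: -2 ⇒ (c0=0, c1=-2)

first divergence at macro-step: 1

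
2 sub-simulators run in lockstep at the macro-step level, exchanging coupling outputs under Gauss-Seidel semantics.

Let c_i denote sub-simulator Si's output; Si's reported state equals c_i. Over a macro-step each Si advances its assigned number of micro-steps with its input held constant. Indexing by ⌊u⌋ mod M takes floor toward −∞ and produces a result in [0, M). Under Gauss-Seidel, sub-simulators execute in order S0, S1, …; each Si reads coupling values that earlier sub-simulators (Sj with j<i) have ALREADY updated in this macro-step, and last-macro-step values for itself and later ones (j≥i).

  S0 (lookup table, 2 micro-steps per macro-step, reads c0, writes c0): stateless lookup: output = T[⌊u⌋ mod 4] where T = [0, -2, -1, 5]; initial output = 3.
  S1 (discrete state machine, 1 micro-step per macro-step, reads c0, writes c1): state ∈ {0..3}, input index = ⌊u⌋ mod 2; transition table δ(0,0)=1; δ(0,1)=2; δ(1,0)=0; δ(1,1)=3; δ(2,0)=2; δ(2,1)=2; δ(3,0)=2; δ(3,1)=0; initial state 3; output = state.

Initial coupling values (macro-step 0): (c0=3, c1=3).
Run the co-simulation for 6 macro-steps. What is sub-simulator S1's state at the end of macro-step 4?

macro 1: S0 reads c0=3 → after 2×micro: 5; S1 reads c0=5 → after 1×micro: 0 ⇒ (c0=5, c1=0)
macro 2: S0 reads c0=5 → after 2×micro: -2; S1 reads c0=-2 → after 1×micro: 1 ⇒ (c0=-2, c1=1)
macro 3: S0 reads c0=-2 → after 2×micro: -1; S1 reads c0=-1 → after 1×micro: 3 ⇒ (c0=-1, c1=3)
macro 4: S0 reads c0=-1 → after 2×micro: 5; S1 reads c0=5 → after 1×micro: 0 ⇒ (c0=5, c1=0)
macro 5: S0 reads c0=5 → after 2×micro: -2; S1 reads c0=-2 → after 1×micro: 1 ⇒ (c0=-2, c1=1)
macro 6: S0 reads c0=-2 → after 2×micro: -1; S1 reads c0=-1 → after 1×micro: 3 ⇒ (c0=-1, c1=3)

S1 state at macro-step 4 = 0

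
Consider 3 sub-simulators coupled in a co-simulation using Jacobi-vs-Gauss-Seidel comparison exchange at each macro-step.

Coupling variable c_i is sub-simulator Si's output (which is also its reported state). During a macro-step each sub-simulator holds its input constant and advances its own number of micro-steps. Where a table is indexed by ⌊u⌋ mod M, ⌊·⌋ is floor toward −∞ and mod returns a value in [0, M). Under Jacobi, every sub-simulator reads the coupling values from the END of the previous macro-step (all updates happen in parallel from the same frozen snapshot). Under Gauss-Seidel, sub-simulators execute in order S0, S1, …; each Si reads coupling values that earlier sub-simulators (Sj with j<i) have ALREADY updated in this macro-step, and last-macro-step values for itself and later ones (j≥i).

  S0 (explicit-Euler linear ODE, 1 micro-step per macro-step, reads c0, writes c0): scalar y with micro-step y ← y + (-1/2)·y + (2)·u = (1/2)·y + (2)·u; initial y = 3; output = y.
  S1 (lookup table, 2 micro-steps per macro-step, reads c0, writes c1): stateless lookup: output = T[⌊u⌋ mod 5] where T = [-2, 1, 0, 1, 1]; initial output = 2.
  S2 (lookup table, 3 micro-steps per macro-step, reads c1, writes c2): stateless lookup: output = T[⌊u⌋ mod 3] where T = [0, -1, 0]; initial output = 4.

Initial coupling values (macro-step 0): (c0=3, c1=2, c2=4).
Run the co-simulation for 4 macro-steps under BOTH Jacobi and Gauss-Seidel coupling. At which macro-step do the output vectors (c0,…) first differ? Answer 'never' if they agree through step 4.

[Jacobi] macro 1: S0 reads c0=3 → after 1×micro: 15/2; S1 reads c0=3 → after 2×micro: 1; S2 reads c1=2 → after 3×micro: 0 ⇒ (c0=15/2, c1=1, c2=0)
[Jacobi] macro 2: S0 reads c0=15/2 → after 1×micro: 75/4; S1 reads c0=15/2 → after 2×micro: 0; S2 reads c1=1 → after 3×micro: -1 ⇒ (c0=75/4, c1=0, c2=-1)
[Jacobi] macro 3: S0 reads c0=75/4 → after 1×micro: 375/8; S1 reads c0=75/4 → after 2×micro: 1; S2 reads c1=0 → after 3×micro: 0 ⇒ (c0=375/8, c1=1, c2=0)
[Jacobi] macro 4: S0 reads c0=375/8 → after 1×micro: 1875/16; S1 reads c0=375/8 → after 2×micro: 1; S2 reads c1=1 → after 3×micro: -1 ⇒ (c0=1875/16, c1=1, c2=-1)
[Gauss-Seidel] macro 1: S0 reads c0=3 → after 1×micro: 15/2; S1 reads c0=15/2 → after 2×micro: 0; S2 reads c1=0 → after 3×micro: 0 ⇒ (c0=15/2, c1=0, c2=0)
[Gauss-Seidel] macro 2: S0 reads c0=15/2 → after 1×micro: 75/4; S1 reads c0=75/4 → after 2×micro: 1; S2 reads c1=1 → after 3×micro: -1 ⇒ (c0=75/4, c1=1, c2=-1)
[Gauss-Seidel] macro 3: S0 reads c0=75/4 → after 1×micro: 375/8; S1 reads c0=375/8 → after 2×micro: 1; S2 reads c1=1 → after 3×micro: -1 ⇒ (c0=375/8, c1=1, c2=-1)
[Gauss-Seidel] macro 4: S0 reads c0=375/8 → after 1×micro: 1875/16; S1 reads c0=1875/16 → after 2×micro: 0; S2 reads c1=0 → after 3×micro: 0 ⇒ (c0=1875/16, c1=0, c2=0)

first divergence at macro-step: 1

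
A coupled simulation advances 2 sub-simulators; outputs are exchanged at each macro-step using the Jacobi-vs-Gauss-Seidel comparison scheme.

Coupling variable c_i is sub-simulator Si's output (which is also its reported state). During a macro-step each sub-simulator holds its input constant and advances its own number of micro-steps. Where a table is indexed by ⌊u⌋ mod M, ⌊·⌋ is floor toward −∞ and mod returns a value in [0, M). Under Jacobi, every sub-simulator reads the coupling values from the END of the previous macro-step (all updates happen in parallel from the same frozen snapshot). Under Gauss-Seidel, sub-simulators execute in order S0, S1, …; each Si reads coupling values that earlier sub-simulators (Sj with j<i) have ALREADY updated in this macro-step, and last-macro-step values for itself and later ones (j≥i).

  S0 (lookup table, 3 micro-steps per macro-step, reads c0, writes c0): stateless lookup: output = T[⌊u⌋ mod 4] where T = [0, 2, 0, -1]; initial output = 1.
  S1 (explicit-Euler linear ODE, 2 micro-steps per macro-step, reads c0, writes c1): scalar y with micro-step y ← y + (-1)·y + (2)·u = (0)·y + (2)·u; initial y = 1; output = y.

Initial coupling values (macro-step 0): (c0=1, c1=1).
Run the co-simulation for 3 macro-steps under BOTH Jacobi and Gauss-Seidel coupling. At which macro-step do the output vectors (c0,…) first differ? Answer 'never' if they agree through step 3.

[Jacobi] macro 1: S0 reads c0=1 → after 3×micro: 2; S1 reads c0=1 → after 2×micro: 2 ⇒ (c0=2, c1=2)
[Jacobi] macro 2: S0 reads c0=2 → after 3×micro: 0; S1 reads c0=2 → after 2×micro: 4 ⇒ (c0=0, c1=4)
[Jacobi] macro 3: S0 reads c0=0 → after 3×micro: 0; S1 reads c0=0 → after 2×micro: 0 ⇒ (c0=0, c1=0)
[Gauss-Seidel] macro 1: S0 reads c0=1 → after 3×micro: 2; S1 reads c0=2 → after 2×micro: 4 ⇒ (c0=2, c1=4)
[Gauss-Seidel] macro 2: S0 reads c0=2 → after 3×micro: 0; S1 reads c0=0 → after 2×micro: 0 ⇒ (c0=0, c1=0)
[Gauss-Seidel] macro 3: S0 reads c0=0 → after 3×micro: 0; S1 reads c0=0 → after 2×micro: 0 ⇒ (c0=0, c1=0)

first divergence at macro-step: 1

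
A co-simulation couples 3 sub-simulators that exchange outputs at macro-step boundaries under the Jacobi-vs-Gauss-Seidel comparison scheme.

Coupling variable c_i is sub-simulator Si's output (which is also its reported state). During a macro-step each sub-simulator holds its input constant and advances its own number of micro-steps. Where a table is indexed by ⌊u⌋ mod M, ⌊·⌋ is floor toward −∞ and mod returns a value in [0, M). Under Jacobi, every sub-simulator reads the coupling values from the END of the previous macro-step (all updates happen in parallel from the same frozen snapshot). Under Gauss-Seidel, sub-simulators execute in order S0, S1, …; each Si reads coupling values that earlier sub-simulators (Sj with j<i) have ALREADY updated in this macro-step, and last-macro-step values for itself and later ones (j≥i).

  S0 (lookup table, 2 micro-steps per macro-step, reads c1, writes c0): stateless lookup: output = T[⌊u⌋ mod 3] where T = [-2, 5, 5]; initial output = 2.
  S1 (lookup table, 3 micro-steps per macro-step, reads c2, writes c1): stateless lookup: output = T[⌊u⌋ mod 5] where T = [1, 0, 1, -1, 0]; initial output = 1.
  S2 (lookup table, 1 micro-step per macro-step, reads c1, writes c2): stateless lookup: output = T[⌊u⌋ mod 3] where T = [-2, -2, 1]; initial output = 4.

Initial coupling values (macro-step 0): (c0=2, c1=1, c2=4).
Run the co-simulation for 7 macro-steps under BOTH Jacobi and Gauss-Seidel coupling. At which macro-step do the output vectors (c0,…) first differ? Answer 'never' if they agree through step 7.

first divergence at macro-step: 2

[Jacobi] macro 1: S0 reads c1=1 → after 2×micro: 5; S1 reads c2=4 → after 3×micro: 0; S2 reads c1=1 → after 1×micro: -2 ⇒ (c0=5, c1=0, c2=-2)
[Jacobi] macro 2: S0 reads c1=0 → after 2×micro: -2; S1 reads c2=-2 → after 3×micro: -1; S2 reads c1=0 → after 1×micro: -2 ⇒ (c0=-2, c1=-1, c2=-2)
[Jacobi] macro 3: S0 reads c1=-1 → after 2×micro: 5; S1 reads c2=-2 → after 3×micro: -1; S2 reads c1=-1 → after 1×micro: 1 ⇒ (c0=5, c1=-1, c2=1)
[Jacobi] macro 4: S0 reads c1=-1 → after 2×micro: 5; S1 reads c2=1 → after 3×micro: 0; S2 reads c1=-1 → after 1×micro: 1 ⇒ (c0=5, c1=0, c2=1)
[Jacobi] macro 5: S0 reads c1=0 → after 2×micro: -2; S1 reads c2=1 → after 3×micro: 0; S2 reads c1=0 → after 1×micro: -2 ⇒ (c0=-2, c1=0, c2=-2)
[Jacobi] macro 6: S0 reads c1=0 → after 2×micro: -2; S1 reads c2=-2 → after 3×micro: -1; S2 reads c1=0 → after 1×micro: -2 ⇒ (c0=-2, c1=-1, c2=-2)
[Jacobi] macro 7: S0 reads c1=-1 → after 2×micro: 5; S1 reads c2=-2 → after 3×micro: -1; S2 reads c1=-1 → after 1×micro: 1 ⇒ (c0=5, c1=-1, c2=1)
[Gauss-Seidel] macro 1: S0 reads c1=1 → after 2×micro: 5; S1 reads c2=4 → after 3×micro: 0; S2 reads c1=0 → after 1×micro: -2 ⇒ (c0=5, c1=0, c2=-2)
[Gauss-Seidel] macro 2: S0 reads c1=0 → after 2×micro: -2; S1 reads c2=-2 → after 3×micro: -1; S2 reads c1=-1 → after 1×micro: 1 ⇒ (c0=-2, c1=-1, c2=1)
[Gauss-Seidel] macro 3: S0 reads c1=-1 → after 2×micro: 5; S1 reads c2=1 → after 3×micro: 0; S2 reads c1=0 → after 1×micro: -2 ⇒ (c0=5, c1=0, c2=-2)
[Gauss-Seidel] macro 4: S0 reads c1=0 → after 2×micro: -2; S1 reads c2=-2 → after 3×micro: -1; S2 reads c1=-1 → after 1×micro: 1 ⇒ (c0=-2, c1=-1, c2=1)
[Gauss-Seidel] macro 5: S0 reads c1=-1 → after 2×micro: 5; S1 reads c2=1 → after 3×micro: 0; S2 reads c1=0 → after 1×micro: -2 ⇒ (c0=5, c1=0, c2=-2)
[Gauss-Seidel] macro 6: S0 reads c1=0 → after 2×micro: -2; S1 reads c2=-2 → after 3×micro: -1; S2 reads c1=-1 → after 1×micro: 1 ⇒ (c0=-2, c1=-1, c2=1)
[Gauss-Seidel] macro 7: S0 reads c1=-1 → after 2×micro: 5; S1 reads c2=1 → after 3×micro: 0; S2 reads c1=0 → after 1×micro: -2 ⇒ (c0=5, c1=0, c2=-2)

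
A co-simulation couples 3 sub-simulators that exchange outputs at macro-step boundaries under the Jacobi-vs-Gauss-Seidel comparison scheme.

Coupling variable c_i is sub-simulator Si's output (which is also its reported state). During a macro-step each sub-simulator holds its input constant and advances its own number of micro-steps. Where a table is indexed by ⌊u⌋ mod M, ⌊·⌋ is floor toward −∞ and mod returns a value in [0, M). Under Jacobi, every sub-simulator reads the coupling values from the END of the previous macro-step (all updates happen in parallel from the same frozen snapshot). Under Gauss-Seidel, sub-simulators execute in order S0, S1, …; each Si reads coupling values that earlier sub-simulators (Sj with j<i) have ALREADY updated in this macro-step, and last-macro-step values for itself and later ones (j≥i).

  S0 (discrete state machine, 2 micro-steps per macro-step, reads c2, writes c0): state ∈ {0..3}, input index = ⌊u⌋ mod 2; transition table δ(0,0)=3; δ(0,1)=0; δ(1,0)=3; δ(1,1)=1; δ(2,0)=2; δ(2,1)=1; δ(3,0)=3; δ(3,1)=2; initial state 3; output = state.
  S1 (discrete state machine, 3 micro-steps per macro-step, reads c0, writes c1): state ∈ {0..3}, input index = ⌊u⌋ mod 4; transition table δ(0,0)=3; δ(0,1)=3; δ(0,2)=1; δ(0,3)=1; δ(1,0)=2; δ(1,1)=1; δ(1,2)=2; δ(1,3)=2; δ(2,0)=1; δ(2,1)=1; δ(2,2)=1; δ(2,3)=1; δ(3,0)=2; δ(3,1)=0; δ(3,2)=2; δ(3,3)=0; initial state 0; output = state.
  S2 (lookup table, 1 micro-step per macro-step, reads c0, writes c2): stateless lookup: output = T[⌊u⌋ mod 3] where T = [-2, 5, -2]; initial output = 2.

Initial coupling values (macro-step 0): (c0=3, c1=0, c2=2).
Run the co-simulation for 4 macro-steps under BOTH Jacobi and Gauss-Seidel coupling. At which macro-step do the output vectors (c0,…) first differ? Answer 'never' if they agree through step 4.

first divergence at macro-step: never

[Jacobi] macro 1: S0 reads c2=2 → after 2×micro: 3; S1 reads c0=3 → after 3×micro: 1; S2 reads c0=3 → after 1×micro: -2 ⇒ (c0=3, c1=1, c2=-2)
[Jacobi] macro 2: S0 reads c2=-2 → after 2×micro: 3; S1 reads c0=3 → after 3×micro: 2; S2 reads c0=3 → after 1×micro: -2 ⇒ (c0=3, c1=2, c2=-2)
[Jacobi] macro 3: S0 reads c2=-2 → after 2×micro: 3; S1 reads c0=3 → after 3×micro: 1; S2 reads c0=3 → after 1×micro: -2 ⇒ (c0=3, c1=1, c2=-2)
[Jacobi] macro 4: S0 reads c2=-2 → after 2×micro: 3; S1 reads c0=3 → after 3×micro: 2; S2 reads c0=3 → after 1×micro: -2 ⇒ (c0=3, c1=2, c2=-2)
[Gauss-Seidel] macro 1: S0 reads c2=2 → after 2×micro: 3; S1 reads c0=3 → after 3×micro: 1; S2 reads c0=3 → after 1×micro: -2 ⇒ (c0=3, c1=1, c2=-2)
[Gauss-Seidel] macro 2: S0 reads c2=-2 → after 2×micro: 3; S1 reads c0=3 → after 3×micro: 2; S2 reads c0=3 → after 1×micro: -2 ⇒ (c0=3, c1=2, c2=-2)
[Gauss-Seidel] macro 3: S0 reads c2=-2 → after 2×micro: 3; S1 reads c0=3 → after 3×micro: 1; S2 reads c0=3 → after 1×micro: -2 ⇒ (c0=3, c1=1, c2=-2)
[Gauss-Seidel] macro 4: S0 reads c2=-2 → after 2×micro: 3; S1 reads c0=3 → after 3×micro: 2; S2 reads c0=3 → after 1×micro: -2 ⇒ (c0=3, c1=2, c2=-2)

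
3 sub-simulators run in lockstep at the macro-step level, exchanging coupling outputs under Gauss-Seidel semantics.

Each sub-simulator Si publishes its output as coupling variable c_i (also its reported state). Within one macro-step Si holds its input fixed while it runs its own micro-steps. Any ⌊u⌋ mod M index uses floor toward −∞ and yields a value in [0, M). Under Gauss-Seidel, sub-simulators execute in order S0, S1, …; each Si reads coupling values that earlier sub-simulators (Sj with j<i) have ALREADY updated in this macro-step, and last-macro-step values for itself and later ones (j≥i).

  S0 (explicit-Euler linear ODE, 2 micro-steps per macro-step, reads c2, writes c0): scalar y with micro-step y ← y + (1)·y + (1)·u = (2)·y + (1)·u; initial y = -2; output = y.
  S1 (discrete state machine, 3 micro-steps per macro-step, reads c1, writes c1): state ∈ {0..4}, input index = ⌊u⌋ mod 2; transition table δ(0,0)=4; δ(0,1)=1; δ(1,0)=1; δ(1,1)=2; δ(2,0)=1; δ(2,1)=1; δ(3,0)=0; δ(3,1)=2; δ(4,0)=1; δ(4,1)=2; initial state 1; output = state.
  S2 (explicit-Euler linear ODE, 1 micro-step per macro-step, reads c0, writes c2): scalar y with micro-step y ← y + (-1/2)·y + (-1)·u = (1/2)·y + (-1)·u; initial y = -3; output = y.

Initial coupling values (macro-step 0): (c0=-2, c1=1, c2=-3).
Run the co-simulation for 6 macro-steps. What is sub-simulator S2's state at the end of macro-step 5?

macro 1: S0 reads c2=-3 → after 2×micro: -17; S1 reads c1=1 → after 3×micro: 2; S2 reads c0=-17 → after 1×micro: 31/2 ⇒ (c0=-17, c1=2, c2=31/2)
macro 2: S0 reads c2=31/2 → after 2×micro: -43/2; S1 reads c1=2 → after 3×micro: 1; S2 reads c0=-43/2 → after 1×micro: 117/4 ⇒ (c0=-43/2, c1=1, c2=117/4)
macro 3: S0 reads c2=117/4 → after 2×micro: 7/4; S1 reads c1=1 → after 3×micro: 2; S2 reads c0=7/4 → after 1×micro: 103/8 ⇒ (c0=7/4, c1=2, c2=103/8)
macro 4: S0 reads c2=103/8 → after 2×micro: 365/8; S1 reads c1=2 → after 3×micro: 1; S2 reads c0=365/8 → after 1×micro: -627/16 ⇒ (c0=365/8, c1=1, c2=-627/16)
macro 5: S0 reads c2=-627/16 → after 2×micro: 1039/16; S1 reads c1=1 → after 3×micro: 2; S2 reads c0=1039/16 → after 1×micro: -2705/32 ⇒ (c0=1039/16, c1=2, c2=-2705/32)
macro 6: S0 reads c2=-2705/32 → after 2×micro: 197/32; S1 reads c1=2 → after 3×micro: 1; S2 reads c0=197/32 → after 1×micro: -3099/64 ⇒ (c0=197/32, c1=1, c2=-3099/64)

S2 state at macro-step 5 = -2705/32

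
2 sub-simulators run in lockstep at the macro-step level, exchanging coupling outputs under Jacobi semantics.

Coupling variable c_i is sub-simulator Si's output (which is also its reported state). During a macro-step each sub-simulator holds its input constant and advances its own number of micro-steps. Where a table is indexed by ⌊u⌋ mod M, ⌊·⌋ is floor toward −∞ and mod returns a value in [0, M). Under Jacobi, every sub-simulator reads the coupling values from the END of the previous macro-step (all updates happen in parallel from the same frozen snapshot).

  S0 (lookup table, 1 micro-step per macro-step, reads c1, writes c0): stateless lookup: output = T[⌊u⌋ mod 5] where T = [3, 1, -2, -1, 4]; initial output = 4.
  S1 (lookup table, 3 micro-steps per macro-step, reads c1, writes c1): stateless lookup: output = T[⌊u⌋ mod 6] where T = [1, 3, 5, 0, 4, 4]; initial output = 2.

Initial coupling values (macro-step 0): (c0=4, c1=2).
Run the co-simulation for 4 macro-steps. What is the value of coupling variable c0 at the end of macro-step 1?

macro 1: S0 reads c1=2 → after 1×micro: -2; S1 reads c1=2 → after 3×micro: 5 ⇒ (c0=-2, c1=5)
macro 2: S0 reads c1=5 → after 1×micro: 3; S1 reads c1=5 → after 3×micro: 4 ⇒ (c0=3, c1=4)
macro 3: S0 reads c1=4 → after 1×micro: 4; S1 reads c1=4 → after 3×micro: 4 ⇒ (c0=4, c1=4)
macro 4: S0 reads c1=4 → after 1×micro: 4; S1 reads c1=4 → after 3×micro: 4 ⇒ (c0=4, c1=4)

c0 at macro-step 1 = -2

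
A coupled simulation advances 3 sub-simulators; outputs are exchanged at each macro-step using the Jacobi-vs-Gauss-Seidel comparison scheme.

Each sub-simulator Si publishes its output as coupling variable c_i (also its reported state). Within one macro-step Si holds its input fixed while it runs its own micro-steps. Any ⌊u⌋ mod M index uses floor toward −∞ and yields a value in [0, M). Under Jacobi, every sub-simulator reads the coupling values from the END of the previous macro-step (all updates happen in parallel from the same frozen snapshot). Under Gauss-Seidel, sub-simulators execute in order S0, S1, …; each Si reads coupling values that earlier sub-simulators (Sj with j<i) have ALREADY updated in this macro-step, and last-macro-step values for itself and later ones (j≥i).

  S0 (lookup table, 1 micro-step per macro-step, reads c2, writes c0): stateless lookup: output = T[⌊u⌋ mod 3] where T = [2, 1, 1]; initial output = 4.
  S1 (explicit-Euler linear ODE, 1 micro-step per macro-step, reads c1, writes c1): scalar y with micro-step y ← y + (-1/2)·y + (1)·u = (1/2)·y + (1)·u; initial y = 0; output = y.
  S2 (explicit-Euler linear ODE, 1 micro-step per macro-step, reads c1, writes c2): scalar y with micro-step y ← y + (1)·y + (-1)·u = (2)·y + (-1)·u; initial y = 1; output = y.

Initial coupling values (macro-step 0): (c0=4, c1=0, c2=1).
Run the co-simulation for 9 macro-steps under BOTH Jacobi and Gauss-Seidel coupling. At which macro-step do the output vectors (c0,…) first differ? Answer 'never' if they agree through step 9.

[Jacobi] macro 1: S0 reads c2=1 → after 1×micro: 1; S1 reads c1=0 → after 1×micro: 0; S2 reads c1=0 → after 1×micro: 2 ⇒ (c0=1, c1=0, c2=2)
[Jacobi] macro 2: S0 reads c2=2 → after 1×micro: 1; S1 reads c1=0 → after 1×micro: 0; S2 reads c1=0 → after 1×micro: 4 ⇒ (c0=1, c1=0, c2=4)
[Jacobi] macro 3: S0 reads c2=4 → after 1×micro: 1; S1 reads c1=0 → after 1×micro: 0; S2 reads c1=0 → after 1×micro: 8 ⇒ (c0=1, c1=0, c2=8)
[Jacobi] macro 4: S0 reads c2=8 → after 1×micro: 1; S1 reads c1=0 → after 1×micro: 0; S2 reads c1=0 → after 1×micro: 16 ⇒ (c0=1, c1=0, c2=16)
[Jacobi] macro 5: S0 reads c2=16 → after 1×micro: 1; S1 reads c1=0 → after 1×micro: 0; S2 reads c1=0 → after 1×micro: 32 ⇒ (c0=1, c1=0, c2=32)
[Jacobi] macro 6: S0 reads c2=32 → after 1×micro: 1; S1 reads c1=0 → after 1×micro: 0; S2 reads c1=0 → after 1×micro: 64 ⇒ (c0=1, c1=0, c2=64)
[Jacobi] macro 7: S0 reads c2=64 → after 1×micro: 1; S1 reads c1=0 → after 1×micro: 0; S2 reads c1=0 → after 1×micro: 128 ⇒ (c0=1, c1=0, c2=128)
[Jacobi] macro 8: S0 reads c2=128 → after 1×micro: 1; S1 reads c1=0 → after 1×micro: 0; S2 reads c1=0 → after 1×micro: 256 ⇒ (c0=1, c1=0, c2=256)
[Jacobi] macro 9: S0 reads c2=256 → after 1×micro: 1; S1 reads c1=0 → after 1×micro: 0; S2 reads c1=0 → after 1×micro: 512 ⇒ (c0=1, c1=0, c2=512)
[Gauss-Seidel] macro 1: S0 reads c2=1 → after 1×micro: 1; S1 reads c1=0 → after 1×micro: 0; S2 reads c1=0 → after 1×micro: 2 ⇒ (c0=1, c1=0, c2=2)
[Gauss-Seidel] macro 2: S0 reads c2=2 → after 1×micro: 1; S1 reads c1=0 → after 1×micro: 0; S2 reads c1=0 → after 1×micro: 4 ⇒ (c0=1, c1=0, c2=4)
[Gauss-Seidel] macro 3: S0 reads c2=4 → after 1×micro: 1; S1 reads c1=0 → after 1×micro: 0; S2 reads c1=0 → after 1×micro: 8 ⇒ (c0=1, c1=0, c2=8)
[Gauss-Seidel] macro 4: S0 reads c2=8 → after 1×micro: 1; S1 reads c1=0 → after 1×micro: 0; S2 reads c1=0 → after 1×micro: 16 ⇒ (c0=1, c1=0, c2=16)
[Gauss-Seidel] macro 5: S0 reads c2=16 → after 1×micro: 1; S1 reads c1=0 → after 1×micro: 0; S2 reads c1=0 → after 1×micro: 32 ⇒ (c0=1, c1=0, c2=32)
[Gauss-Seidel] macro 6: S0 reads c2=32 → after 1×micro: 1; S1 reads c1=0 → after 1×micro: 0; S2 reads c1=0 → after 1×micro: 64 ⇒ (c0=1, c1=0, c2=64)
[Gauss-Seidel] macro 7: S0 reads c2=64 → after 1×micro: 1; S1 reads c1=0 → after 1×micro: 0; S2 reads c1=0 → after 1×micro: 128 ⇒ (c0=1, c1=0, c2=128)
[Gauss-Seidel] macro 8: S0 reads c2=128 → after 1×micro: 1; S1 reads c1=0 → after 1×micro: 0; S2 reads c1=0 → after 1×micro: 256 ⇒ (c0=1, c1=0, c2=256)
[Gauss-Seidel] macro 9: S0 reads c2=256 → after 1×micro: 1; S1 reads c1=0 → after 1×micro: 0; S2 reads c1=0 → after 1×micro: 512 ⇒ (c0=1, c1=0, c2=512)

first divergence at macro-step: never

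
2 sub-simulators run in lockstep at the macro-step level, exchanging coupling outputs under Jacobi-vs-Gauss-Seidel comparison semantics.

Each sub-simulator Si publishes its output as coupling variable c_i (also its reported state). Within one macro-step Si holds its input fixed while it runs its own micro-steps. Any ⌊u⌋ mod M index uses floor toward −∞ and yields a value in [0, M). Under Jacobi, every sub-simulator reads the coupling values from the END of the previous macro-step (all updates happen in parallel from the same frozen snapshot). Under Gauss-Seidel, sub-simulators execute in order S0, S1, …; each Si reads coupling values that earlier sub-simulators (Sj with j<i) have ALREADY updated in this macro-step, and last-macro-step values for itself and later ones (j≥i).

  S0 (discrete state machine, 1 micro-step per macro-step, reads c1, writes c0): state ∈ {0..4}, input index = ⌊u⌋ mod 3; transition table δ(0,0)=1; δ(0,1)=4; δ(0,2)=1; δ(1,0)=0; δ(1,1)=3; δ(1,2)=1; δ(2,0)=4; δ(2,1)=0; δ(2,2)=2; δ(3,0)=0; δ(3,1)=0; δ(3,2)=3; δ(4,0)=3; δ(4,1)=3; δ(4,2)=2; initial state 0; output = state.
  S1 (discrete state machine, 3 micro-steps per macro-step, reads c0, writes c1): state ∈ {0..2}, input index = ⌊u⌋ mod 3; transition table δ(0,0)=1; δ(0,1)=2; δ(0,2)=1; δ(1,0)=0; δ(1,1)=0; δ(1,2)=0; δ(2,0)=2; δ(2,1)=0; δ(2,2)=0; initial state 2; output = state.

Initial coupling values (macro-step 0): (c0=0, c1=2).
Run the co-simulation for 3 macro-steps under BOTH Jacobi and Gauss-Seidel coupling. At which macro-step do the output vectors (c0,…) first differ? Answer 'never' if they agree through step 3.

[Jacobi] macro 1: S0 reads c1=2 → after 1×micro: 1; S1 reads c0=0 → after 3×micro: 2 ⇒ (c0=1, c1=2)
[Jacobi] macro 2: S0 reads c1=2 → after 1×micro: 1; S1 reads c0=1 → after 3×micro: 0 ⇒ (c0=1, c1=0)
[Jacobi] macro 3: S0 reads c1=0 → after 1×micro: 0; S1 reads c0=1 → after 3×micro: 2 ⇒ (c0=0, c1=2)
[Gauss-Seidel] macro 1: S0 reads c1=2 → after 1×micro: 1; S1 reads c0=1 → after 3×micro: 0 ⇒ (c0=1, c1=0)
[Gauss-Seidel] macro 2: S0 reads c1=0 → after 1×micro: 0; S1 reads c0=0 → after 3×micro: 1 ⇒ (c0=0, c1=1)
[Gauss-Seidel] macro 3: S0 reads c1=1 → after 1×micro: 4; S1 reads c0=4 → after 3×micro: 0 ⇒ (c0=4, c1=0)

first divergence at macro-step: 1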